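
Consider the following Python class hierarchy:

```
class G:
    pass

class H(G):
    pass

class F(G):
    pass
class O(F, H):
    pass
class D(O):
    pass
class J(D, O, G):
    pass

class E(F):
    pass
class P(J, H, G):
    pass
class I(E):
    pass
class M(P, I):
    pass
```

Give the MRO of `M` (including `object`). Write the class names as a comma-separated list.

L[M] = M + merge(L[P], L[I], [P I])
  take P:  [P J D O F H G object] + [I E F G object] + [P I]
  take J:  [J D O F H G object] + [I E F G object] + [I]
  take D:  [D O F H G object] + [I E F G object] + [I]
  take O:  [O F H G object] + [I E F G object] + [I]
  take I:  [F H G object] + [I E F G object] + [I]
  take E:  [F H G object] + [E F G object]
  take F:  [F H G object] + [F G object]
  take H:  [H G object] + [G object]
  take G:  [G object] + [G object]
  take object:  [object] + [object]

M, P, J, D, O, I, E, F, H, G, object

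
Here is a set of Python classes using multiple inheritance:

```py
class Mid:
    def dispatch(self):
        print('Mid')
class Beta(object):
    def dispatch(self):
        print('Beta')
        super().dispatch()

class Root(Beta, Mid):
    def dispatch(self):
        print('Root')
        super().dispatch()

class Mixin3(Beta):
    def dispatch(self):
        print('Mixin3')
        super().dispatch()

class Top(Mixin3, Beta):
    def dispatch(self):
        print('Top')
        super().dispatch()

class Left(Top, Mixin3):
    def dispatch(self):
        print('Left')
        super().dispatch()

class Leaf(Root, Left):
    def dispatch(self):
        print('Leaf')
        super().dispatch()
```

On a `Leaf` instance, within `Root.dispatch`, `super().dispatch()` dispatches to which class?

Left

L[Leaf] = Leaf + merge(L[Root], L[Left], [Root Left])
  take Root:  [Root Beta Mid object] + [Left Top Mixin3 Beta object] + [Root Left]
  take Left:  [Beta Mid object] + [Left Top Mixin3 Beta object] + [Left]
  take Top:  [Beta Mid object] + [Top Mixin3 Beta object]
  take Mixin3:  [Beta Mid object] + [Mixin3 Beta object]
  take Beta:  [Beta Mid object] + [Beta object]
  take Mid:  [Mid object] + [object]
  take object:  [object] + [object]
MRO: Leaf Root Left Top Mixin3 Beta Mid object
super() in Root.dispatch on a Leaf instance goes to the class after Root in Leaf's MRO: Left.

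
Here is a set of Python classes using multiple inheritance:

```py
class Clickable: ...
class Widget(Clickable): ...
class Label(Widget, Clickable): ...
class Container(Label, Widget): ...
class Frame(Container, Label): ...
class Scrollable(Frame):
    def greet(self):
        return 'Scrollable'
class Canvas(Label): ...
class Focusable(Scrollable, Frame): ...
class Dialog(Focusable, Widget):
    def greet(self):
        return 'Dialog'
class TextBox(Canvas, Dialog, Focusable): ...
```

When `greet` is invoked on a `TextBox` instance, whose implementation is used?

Dialog

L[TextBox] = TextBox + merge(L[Canvas], L[Dialog], L[Focusable], [Canvas Dialog Focusable])
  take Canvas:  [Canvas Label Widget Clickable object] + [Dialog Focusable Scrollable Frame Container Label Widget Clickable object] + [Focusable Scrollable Frame Container Label Widget Clickable object] + [Canvas Dialog Focusable]
  take Dialog:  [Label Widget Clickable object] + [Dialog Focusable Scrollable Frame Container Label Widget Clickable object] + [Focusable Scrollable Frame Container Label Widget Clickable object] + [Dialog Focusable]
  take Focusable:  [Label Widget Clickable object] + [Focusable Scrollable Frame Container Label Widget Clickable object] + [Focusable Scrollable Frame Container Label Widget Clickable object] + [Focusable]
  take Scrollable:  [Label Widget Clickable object] + [Scrollable Frame Container Label Widget Clickable object] + [Scrollable Frame Container Label Widget Clickable object]
  take Frame:  [Label Widget Clickable object] + [Frame Container Label Widget Clickable object] + [Frame Container Label Widget Clickable object]
  take Container:  [Label Widget Clickable object] + [Container Label Widget Clickable object] + [Container Label Widget Clickable object]
  take Label:  [Label Widget Clickable object] + [Label Widget Clickable object] + [Label Widget Clickable object]
  take Widget:  [Widget Clickable object] + [Widget Clickable object] + [Widget Clickable object]
  take Clickable:  [Clickable object] + [Clickable object] + [Clickable object]
  take object:  [object] + [object] + [object]
MRO: TextBox Canvas Dialog Focusable Scrollable Frame Container Label Widget Clickable object
greet is defined in: Dialog, Scrollable. First along the MRO is Dialog.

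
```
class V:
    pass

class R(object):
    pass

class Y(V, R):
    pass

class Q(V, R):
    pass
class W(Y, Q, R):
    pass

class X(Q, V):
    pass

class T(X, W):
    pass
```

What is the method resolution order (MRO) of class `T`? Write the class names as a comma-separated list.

L[T] = T + merge(L[X], L[W], [X W])
  take X:  [X Q V R object] + [W Y Q V R object] + [X W]
  take W:  [Q V R object] + [W Y Q V R object] + [W]
  take Y:  [Q V R object] + [Y Q V R object]
  take Q:  [Q V R object] + [Q V R object]
  take V:  [V R object] + [V R object]
  take R:  [R object] + [R object]
  take object:  [object] + [object]

T, X, W, Y, Q, V, R, object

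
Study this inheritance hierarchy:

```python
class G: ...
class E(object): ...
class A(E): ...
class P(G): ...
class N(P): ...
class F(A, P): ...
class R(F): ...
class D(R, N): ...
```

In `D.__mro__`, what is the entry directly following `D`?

L[D] = D + merge(L[R], L[N], [R N])
  take R:  [R F A E P G object] + [N P G object] + [R N]
  take F:  [F A E P G object] + [N P G object] + [N]
  take A:  [A E P G object] + [N P G object] + [N]
  take E:  [E P G object] + [N P G object] + [N]
  take N:  [P G object] + [N P G object] + [N]
  take P:  [P G object] + [P G object]
  take G:  [G object] + [G object]
  take object:  [object] + [object]
MRO: D R F A E N P G object
D is at position 0; next is R.

R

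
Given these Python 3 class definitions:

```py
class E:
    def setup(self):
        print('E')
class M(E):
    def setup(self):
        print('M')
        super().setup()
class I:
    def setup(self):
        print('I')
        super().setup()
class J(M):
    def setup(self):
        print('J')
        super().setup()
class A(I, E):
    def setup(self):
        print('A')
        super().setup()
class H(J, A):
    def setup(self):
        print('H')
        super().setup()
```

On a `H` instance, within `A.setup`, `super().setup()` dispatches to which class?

L[H] = H + merge(L[J], L[A], [J A])
  take J:  [J M E object] + [A I E object] + [J A]
  take M:  [M E object] + [A I E object] + [A]
  take A:  [E object] + [A I E object] + [A]
  take I:  [E object] + [I E object]
  take E:  [E object] + [E object]
  take object:  [object] + [object]
MRO: H J M A I E object
super() in A.setup on a H instance goes to the class after A in H's MRO: I.

I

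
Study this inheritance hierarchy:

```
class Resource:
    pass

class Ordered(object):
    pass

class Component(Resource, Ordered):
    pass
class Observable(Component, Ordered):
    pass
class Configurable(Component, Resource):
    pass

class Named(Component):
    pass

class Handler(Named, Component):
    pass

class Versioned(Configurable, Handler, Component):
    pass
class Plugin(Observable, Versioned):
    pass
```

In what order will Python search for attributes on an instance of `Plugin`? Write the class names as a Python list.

L[Plugin] = Plugin + merge(L[Observable], L[Versioned], [Observable Versioned])
  take Observable:  [Observable Component Resource Ordered object] + [Versioned Configurable Handler Named Component Resource Ordered object] + [Observable Versioned]
  take Versioned:  [Component Resource Ordered object] + [Versioned Configurable Handler Named Component Resource Ordered object] + [Versioned]
  take Configurable:  [Component Resource Ordered object] + [Configurable Handler Named Component Resource Ordered object]
  take Handler:  [Component Resource Ordered object] + [Handler Named Component Resource Ordered object]
  take Named:  [Component Resource Ordered object] + [Named Component Resource Ordered object]
  take Component:  [Component Resource Ordered object] + [Component Resource Ordered object]
  take Resource:  [Resource Ordered object] + [Resource Ordered object]
  take Ordered:  [Ordered object] + [Ordered object]
  take object:  [object] + [object]

[Plugin, Observable, Versioned, Configurable, Handler, Named, Component, Resource, Ordered, object]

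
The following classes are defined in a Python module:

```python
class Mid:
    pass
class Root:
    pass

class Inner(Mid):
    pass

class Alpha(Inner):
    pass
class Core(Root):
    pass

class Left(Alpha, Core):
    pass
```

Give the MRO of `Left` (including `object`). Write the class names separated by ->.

Left -> Alpha -> Inner -> Mid -> Core -> Root -> object

L[Left] = Left + merge(L[Alpha], L[Core], [Alpha Core])
  take Alpha:  [Alpha Inner Mid object] + [Core Root object] + [Alpha Core]
  take Inner:  [Inner Mid object] + [Core Root object] + [Core]
  take Mid:  [Mid object] + [Core Root object] + [Core]
  take Core:  [object] + [Core Root object] + [Core]
  take Root:  [object] + [Root object]
  take object:  [object] + [object]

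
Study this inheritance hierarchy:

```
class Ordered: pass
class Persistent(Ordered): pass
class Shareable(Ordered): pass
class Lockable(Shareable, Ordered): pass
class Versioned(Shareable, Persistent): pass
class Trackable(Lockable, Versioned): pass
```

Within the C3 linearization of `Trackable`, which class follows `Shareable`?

Persistent

L[Trackable] = Trackable + merge(L[Lockable], L[Versioned], [Lockable Versioned])
  take Lockable:  [Lockable Shareable Ordered object] + [Versioned Shareable Persistent Ordered object] + [Lockable Versioned]
  take Versioned:  [Shareable Ordered object] + [Versioned Shareable Persistent Ordered object] + [Versioned]
  take Shareable:  [Shareable Ordered object] + [Shareable Persistent Ordered object]
  take Persistent:  [Ordered object] + [Persistent Ordered object]
  take Ordered:  [Ordered object] + [Ordered object]
  take object:  [object] + [object]
MRO: Trackable Lockable Versioned Shareable Persistent Ordered object
Shareable is at position 3; next is Persistent.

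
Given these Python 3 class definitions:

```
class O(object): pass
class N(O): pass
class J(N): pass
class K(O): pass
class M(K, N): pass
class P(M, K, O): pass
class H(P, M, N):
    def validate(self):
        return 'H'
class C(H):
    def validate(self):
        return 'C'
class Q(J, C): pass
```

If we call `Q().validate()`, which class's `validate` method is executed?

L[Q] = Q + merge(L[J], L[C], [J C])
  take J:  [J N O object] + [C H P M K N O object] + [J C]
  take C:  [N O object] + [C H P M K N O object] + [C]
  take H:  [N O object] + [H P M K N O object]
  take P:  [N O object] + [P M K N O object]
  take M:  [N O object] + [M K N O object]
  take K:  [N O object] + [K N O object]
  take N:  [N O object] + [N O object]
  take O:  [O object] + [O object]
  take object:  [object] + [object]
MRO: Q J C H P M K N O object
validate is defined in: C, H. First along the MRO is C.

C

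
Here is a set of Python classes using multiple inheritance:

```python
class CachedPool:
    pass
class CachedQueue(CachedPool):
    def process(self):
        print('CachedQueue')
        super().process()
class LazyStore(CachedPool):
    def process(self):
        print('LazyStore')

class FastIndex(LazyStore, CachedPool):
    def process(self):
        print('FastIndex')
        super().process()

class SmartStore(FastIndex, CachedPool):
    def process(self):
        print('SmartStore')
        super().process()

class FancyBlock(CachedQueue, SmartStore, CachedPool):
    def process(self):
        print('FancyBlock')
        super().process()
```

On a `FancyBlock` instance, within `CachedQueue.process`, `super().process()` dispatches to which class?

L[FancyBlock] = FancyBlock + merge(L[CachedQueue], L[SmartStore], L[CachedPool], [CachedQueue SmartStore CachedPool])
  take CachedQueue:  [CachedQueue CachedPool object] + [SmartStore FastIndex LazyStore CachedPool object] + [CachedPool object] + [CachedQueue SmartStore CachedPool]
  take SmartStore:  [CachedPool object] + [SmartStore FastIndex LazyStore CachedPool object] + [CachedPool object] + [SmartStore CachedPool]
  take FastIndex:  [CachedPool object] + [FastIndex LazyStore CachedPool object] + [CachedPool object] + [CachedPool]
  take LazyStore:  [CachedPool object] + [LazyStore CachedPool object] + [CachedPool object] + [CachedPool]
  take CachedPool:  [CachedPool object] + [CachedPool object] + [CachedPool object] + [CachedPool]
  take object:  [object] + [object] + [object]
MRO: FancyBlock CachedQueue SmartStore FastIndex LazyStore CachedPool object
super() in CachedQueue.process on a FancyBlock instance goes to the class after CachedQueue in FancyBlock's MRO: SmartStore.

SmartStore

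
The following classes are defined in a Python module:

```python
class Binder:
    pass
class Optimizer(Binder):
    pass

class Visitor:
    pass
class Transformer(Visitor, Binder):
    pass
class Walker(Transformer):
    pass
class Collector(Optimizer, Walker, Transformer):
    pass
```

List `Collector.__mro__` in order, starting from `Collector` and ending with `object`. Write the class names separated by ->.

Collector -> Optimizer -> Walker -> Transformer -> Visitor -> Binder -> object

L[Collector] = Collector + merge(L[Optimizer], L[Walker], L[Transformer], [Optimizer Walker Transformer])
  take Optimizer:  [Optimizer Binder object] + [Walker Transformer Visitor Binder object] + [Transformer Visitor Binder object] + [Optimizer Walker Transformer]
  take Walker:  [Binder object] + [Walker Transformer Visitor Binder object] + [Transformer Visitor Binder object] + [Walker Transformer]
  take Transformer:  [Binder object] + [Transformer Visitor Binder object] + [Transformer Visitor Binder object] + [Transformer]
  take Visitor:  [Binder object] + [Visitor Binder object] + [Visitor Binder object]
  take Binder:  [Binder object] + [Binder object] + [Binder object]
  take object:  [object] + [object] + [object]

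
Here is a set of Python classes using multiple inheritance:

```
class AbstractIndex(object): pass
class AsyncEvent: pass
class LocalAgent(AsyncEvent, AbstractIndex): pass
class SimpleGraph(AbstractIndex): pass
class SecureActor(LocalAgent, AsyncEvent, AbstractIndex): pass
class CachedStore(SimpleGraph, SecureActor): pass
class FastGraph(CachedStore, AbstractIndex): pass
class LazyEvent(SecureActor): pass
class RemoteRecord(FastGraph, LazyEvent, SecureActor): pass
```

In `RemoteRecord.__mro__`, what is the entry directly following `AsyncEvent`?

L[RemoteRecord] = RemoteRecord + merge(L[FastGraph], L[LazyEvent], L[SecureActor], [FastGraph LazyEvent SecureActor])
  take FastGraph:  [FastGraph CachedStore SimpleGraph SecureActor LocalAgent AsyncEvent AbstractIndex object] + [LazyEvent SecureActor LocalAgent AsyncEvent AbstractIndex object] + [SecureActor LocalAgent AsyncEvent AbstractIndex object] + [FastGraph LazyEvent SecureActor]
  take CachedStore:  [CachedStore SimpleGraph SecureActor LocalAgent AsyncEvent AbstractIndex object] + [LazyEvent SecureActor LocalAgent AsyncEvent AbstractIndex object] + [SecureActor LocalAgent AsyncEvent AbstractIndex object] + [LazyEvent SecureActor]
  take SimpleGraph:  [SimpleGraph SecureActor LocalAgent AsyncEvent AbstractIndex object] + [LazyEvent SecureActor LocalAgent AsyncEvent AbstractIndex object] + [SecureActor LocalAgent AsyncEvent AbstractIndex object] + [LazyEvent SecureActor]
  take LazyEvent:  [SecureActor LocalAgent AsyncEvent AbstractIndex object] + [LazyEvent SecureActor LocalAgent AsyncEvent AbstractIndex object] + [SecureActor LocalAgent AsyncEvent AbstractIndex object] + [LazyEvent SecureActor]
  take SecureActor:  [SecureActor LocalAgent AsyncEvent AbstractIndex object] + [SecureActor LocalAgent AsyncEvent AbstractIndex object] + [SecureActor LocalAgent AsyncEvent AbstractIndex object] + [SecureActor]
  take LocalAgent:  [LocalAgent AsyncEvent AbstractIndex object] + [LocalAgent AsyncEvent AbstractIndex object] + [LocalAgent AsyncEvent AbstractIndex object]
  take AsyncEvent:  [AsyncEvent AbstractIndex object] + [AsyncEvent AbstractIndex object] + [AsyncEvent AbstractIndex object]
  take AbstractIndex:  [AbstractIndex object] + [AbstractIndex object] + [AbstractIndex object]
  take object:  [object] + [object] + [object]
MRO: RemoteRecord FastGraph CachedStore SimpleGraph LazyEvent SecureActor LocalAgent AsyncEvent AbstractIndex object
AsyncEvent is at position 7; next is AbstractIndex.

AbstractIndex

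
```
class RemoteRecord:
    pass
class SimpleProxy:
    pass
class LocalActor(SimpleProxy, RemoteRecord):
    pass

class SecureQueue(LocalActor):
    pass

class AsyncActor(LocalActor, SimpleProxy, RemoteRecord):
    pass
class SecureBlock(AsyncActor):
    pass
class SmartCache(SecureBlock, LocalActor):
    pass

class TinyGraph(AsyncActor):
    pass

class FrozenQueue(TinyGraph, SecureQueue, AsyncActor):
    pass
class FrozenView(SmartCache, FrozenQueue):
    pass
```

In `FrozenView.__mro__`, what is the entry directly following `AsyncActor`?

LocalActor

L[FrozenView] = FrozenView + merge(L[SmartCache], L[FrozenQueue], [SmartCache FrozenQueue])
  take SmartCache:  [SmartCache SecureBlock AsyncActor LocalActor SimpleProxy RemoteRecord object] + [FrozenQueue TinyGraph SecureQueue AsyncActor LocalActor SimpleProxy RemoteRecord object] + [SmartCache FrozenQueue]
  take SecureBlock:  [SecureBlock AsyncActor LocalActor SimpleProxy RemoteRecord object] + [FrozenQueue TinyGraph SecureQueue AsyncActor LocalActor SimpleProxy RemoteRecord object] + [FrozenQueue]
  take FrozenQueue:  [AsyncActor LocalActor SimpleProxy RemoteRecord object] + [FrozenQueue TinyGraph SecureQueue AsyncActor LocalActor SimpleProxy RemoteRecord object] + [FrozenQueue]
  take TinyGraph:  [AsyncActor LocalActor SimpleProxy RemoteRecord object] + [TinyGraph SecureQueue AsyncActor LocalActor SimpleProxy RemoteRecord object]
  take SecureQueue:  [AsyncActor LocalActor SimpleProxy RemoteRecord object] + [SecureQueue AsyncActor LocalActor SimpleProxy RemoteRecord object]
  take AsyncActor:  [AsyncActor LocalActor SimpleProxy RemoteRecord object] + [AsyncActor LocalActor SimpleProxy RemoteRecord object]
  take LocalActor:  [LocalActor SimpleProxy RemoteRecord object] + [LocalActor SimpleProxy RemoteRecord object]
  take SimpleProxy:  [SimpleProxy RemoteRecord object] + [SimpleProxy RemoteRecord object]
  take RemoteRecord:  [RemoteRecord object] + [RemoteRecord object]
  take object:  [object] + [object]
MRO: FrozenView SmartCache SecureBlock FrozenQueue TinyGraph SecureQueue AsyncActor LocalActor SimpleProxy RemoteRecord object
AsyncActor is at position 6; next is LocalActor.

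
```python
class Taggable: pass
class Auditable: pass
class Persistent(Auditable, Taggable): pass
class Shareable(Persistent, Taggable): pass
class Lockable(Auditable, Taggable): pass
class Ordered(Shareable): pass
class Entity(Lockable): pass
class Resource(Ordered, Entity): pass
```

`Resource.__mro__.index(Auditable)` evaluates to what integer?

6

L[Resource] = Resource + merge(L[Ordered], L[Entity], [Ordered Entity])
  take Ordered:  [Ordered Shareable Persistent Auditable Taggable object] + [Entity Lockable Auditable Taggable object] + [Ordered Entity]
  take Shareable:  [Shareable Persistent Auditable Taggable object] + [Entity Lockable Auditable Taggable object] + [Entity]
  take Persistent:  [Persistent Auditable Taggable object] + [Entity Lockable Auditable Taggable object] + [Entity]
  take Entity:  [Auditable Taggable object] + [Entity Lockable Auditable Taggable object] + [Entity]
  take Lockable:  [Auditable Taggable object] + [Lockable Auditable Taggable object]
  take Auditable:  [Auditable Taggable object] + [Auditable Taggable object]
  take Taggable:  [Taggable object] + [Taggable object]
  take object:  [object] + [object]
MRO: Resource Ordered Shareable Persistent Entity Lockable Auditable Taggable object
Auditable sits at index 6.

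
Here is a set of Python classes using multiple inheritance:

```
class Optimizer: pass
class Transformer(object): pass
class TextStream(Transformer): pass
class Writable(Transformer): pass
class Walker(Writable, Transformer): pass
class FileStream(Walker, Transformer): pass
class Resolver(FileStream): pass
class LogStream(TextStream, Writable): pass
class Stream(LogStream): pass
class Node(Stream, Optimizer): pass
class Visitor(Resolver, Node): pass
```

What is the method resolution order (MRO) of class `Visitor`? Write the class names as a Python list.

[Visitor, Resolver, FileStream, Walker, Node, Stream, LogStream, TextStream, Writable, Transformer, Optimizer, object]

L[Visitor] = Visitor + merge(L[Resolver], L[Node], [Resolver Node])
  take Resolver:  [Resolver FileStream Walker Writable Transformer object] + [Node Stream LogStream TextStream Writable Transformer Optimizer object] + [Resolver Node]
  take FileStream:  [FileStream Walker Writable Transformer object] + [Node Stream LogStream TextStream Writable Transformer Optimizer object] + [Node]
  take Walker:  [Walker Writable Transformer object] + [Node Stream LogStream TextStream Writable Transformer Optimizer object] + [Node]
  take Node:  [Writable Transformer object] + [Node Stream LogStream TextStream Writable Transformer Optimizer object] + [Node]
  take Stream:  [Writable Transformer object] + [Stream LogStream TextStream Writable Transformer Optimizer object]
  take LogStream:  [Writable Transformer object] + [LogStream TextStream Writable Transformer Optimizer object]
  take TextStream:  [Writable Transformer object] + [TextStream Writable Transformer Optimizer object]
  take Writable:  [Writable Transformer object] + [Writable Transformer Optimizer object]
  take Transformer:  [Transformer object] + [Transformer Optimizer object]
  take Optimizer:  [object] + [Optimizer object]
  take object:  [object] + [object]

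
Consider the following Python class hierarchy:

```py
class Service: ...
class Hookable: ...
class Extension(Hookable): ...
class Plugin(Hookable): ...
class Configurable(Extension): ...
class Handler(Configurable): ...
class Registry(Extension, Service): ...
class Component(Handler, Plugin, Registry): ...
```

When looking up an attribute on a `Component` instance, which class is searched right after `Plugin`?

Registry

L[Component] = Component + merge(L[Handler], L[Plugin], L[Registry], [Handler Plugin Registry])
  take Handler:  [Handler Configurable Extension Hookable object] + [Plugin Hookable object] + [Registry Extension Hookable Service object] + [Handler Plugin Registry]
  take Configurable:  [Configurable Extension Hookable object] + [Plugin Hookable object] + [Registry Extension Hookable Service object] + [Plugin Registry]
  take Plugin:  [Extension Hookable object] + [Plugin Hookable object] + [Registry Extension Hookable Service object] + [Plugin Registry]
  take Registry:  [Extension Hookable object] + [Hookable object] + [Registry Extension Hookable Service object] + [Registry]
  take Extension:  [Extension Hookable object] + [Hookable object] + [Extension Hookable Service object]
  take Hookable:  [Hookable object] + [Hookable object] + [Hookable Service object]
  take Service:  [object] + [object] + [Service object]
  take object:  [object] + [object] + [object]
MRO: Component Handler Configurable Plugin Registry Extension Hookable Service object
Plugin is at position 3; next is Registry.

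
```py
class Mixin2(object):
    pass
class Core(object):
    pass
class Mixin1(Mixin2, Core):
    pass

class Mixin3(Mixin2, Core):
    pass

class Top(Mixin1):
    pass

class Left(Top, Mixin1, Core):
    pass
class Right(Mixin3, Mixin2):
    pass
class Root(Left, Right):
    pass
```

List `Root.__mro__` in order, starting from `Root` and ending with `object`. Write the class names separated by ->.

L[Root] = Root + merge(L[Left], L[Right], [Left Right])
  take Left:  [Left Top Mixin1 Mixin2 Core object] + [Right Mixin3 Mixin2 Core object] + [Left Right]
  take Top:  [Top Mixin1 Mixin2 Core object] + [Right Mixin3 Mixin2 Core object] + [Right]
  take Mixin1:  [Mixin1 Mixin2 Core object] + [Right Mixin3 Mixin2 Core object] + [Right]
  take Right:  [Mixin2 Core object] + [Right Mixin3 Mixin2 Core object] + [Right]
  take Mixin3:  [Mixin2 Core object] + [Mixin3 Mixin2 Core object]
  take Mixin2:  [Mixin2 Core object] + [Mixin2 Core object]
  take Core:  [Core object] + [Core object]
  take object:  [object] + [object]

Root -> Left -> Top -> Mixin1 -> Right -> Mixin3 -> Mixin2 -> Core -> object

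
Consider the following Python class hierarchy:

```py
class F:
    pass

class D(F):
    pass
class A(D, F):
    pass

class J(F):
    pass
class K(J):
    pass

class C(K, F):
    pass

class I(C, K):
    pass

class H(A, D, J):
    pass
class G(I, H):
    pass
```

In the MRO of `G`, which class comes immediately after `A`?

L[G] = G + merge(L[I], L[H], [I H])
  take I:  [I C K J F object] + [H A D J F object] + [I H]
  take C:  [C K J F object] + [H A D J F object] + [H]
  take K:  [K J F object] + [H A D J F object] + [H]
  take H:  [J F object] + [H A D J F object] + [H]
  take A:  [J F object] + [A D J F object]
  take D:  [J F object] + [D J F object]
  take J:  [J F object] + [J F object]
  take F:  [F object] + [F object]
  take object:  [object] + [object]
MRO: G I C K H A D J F object
A is at position 5; next is D.

D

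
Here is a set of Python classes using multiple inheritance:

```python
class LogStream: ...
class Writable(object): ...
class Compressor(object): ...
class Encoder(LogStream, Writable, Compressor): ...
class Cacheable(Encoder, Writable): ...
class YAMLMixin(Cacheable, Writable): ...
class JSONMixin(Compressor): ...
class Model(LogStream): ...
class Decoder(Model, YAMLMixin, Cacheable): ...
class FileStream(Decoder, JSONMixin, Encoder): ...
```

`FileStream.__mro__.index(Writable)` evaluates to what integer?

8

L[FileStream] = FileStream + merge(L[Decoder], L[JSONMixin], L[Encoder], [Decoder JSONMixin Encoder])
  take Decoder:  [Decoder Model YAMLMixin Cacheable Encoder LogStream Writable Compressor object] + [JSONMixin Compressor object] + [Encoder LogStream Writable Compressor object] + [Decoder JSONMixin Encoder]
  take Model:  [Model YAMLMixin Cacheable Encoder LogStream Writable Compressor object] + [JSONMixin Compressor object] + [Encoder LogStream Writable Compressor object] + [JSONMixin Encoder]
  take YAMLMixin:  [YAMLMixin Cacheable Encoder LogStream Writable Compressor object] + [JSONMixin Compressor object] + [Encoder LogStream Writable Compressor object] + [JSONMixin Encoder]
  take Cacheable:  [Cacheable Encoder LogStream Writable Compressor object] + [JSONMixin Compressor object] + [Encoder LogStream Writable Compressor object] + [JSONMixin Encoder]
  take JSONMixin:  [Encoder LogStream Writable Compressor object] + [JSONMixin Compressor object] + [Encoder LogStream Writable Compressor object] + [JSONMixin Encoder]
  take Encoder:  [Encoder LogStream Writable Compressor object] + [Compressor object] + [Encoder LogStream Writable Compressor object] + [Encoder]
  take LogStream:  [LogStream Writable Compressor object] + [Compressor object] + [LogStream Writable Compressor object]
  take Writable:  [Writable Compressor object] + [Compressor object] + [Writable Compressor object]
  take Compressor:  [Compressor object] + [Compressor object] + [Compressor object]
  take object:  [object] + [object] + [object]
MRO: FileStream Decoder Model YAMLMixin Cacheable JSONMixin Encoder LogStream Writable Compressor object
Writable sits at index 8.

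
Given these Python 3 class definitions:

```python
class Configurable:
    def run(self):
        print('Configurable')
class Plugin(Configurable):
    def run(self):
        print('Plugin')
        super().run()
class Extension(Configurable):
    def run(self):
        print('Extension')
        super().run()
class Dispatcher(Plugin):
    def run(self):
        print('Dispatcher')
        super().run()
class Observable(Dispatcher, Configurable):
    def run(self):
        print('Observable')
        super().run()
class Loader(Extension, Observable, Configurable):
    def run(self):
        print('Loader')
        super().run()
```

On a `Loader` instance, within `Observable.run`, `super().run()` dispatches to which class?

Dispatcher

L[Loader] = Loader + merge(L[Extension], L[Observable], L[Configurable], [Extension Observable Configurable])
  take Extension:  [Extension Configurable object] + [Observable Dispatcher Plugin Configurable object] + [Configurable object] + [Extension Observable Configurable]
  take Observable:  [Configurable object] + [Observable Dispatcher Plugin Configurable object] + [Configurable object] + [Observable Configurable]
  take Dispatcher:  [Configurable object] + [Dispatcher Plugin Configurable object] + [Configurable object] + [Configurable]
  take Plugin:  [Configurable object] + [Plugin Configurable object] + [Configurable object] + [Configurable]
  take Configurable:  [Configurable object] + [Configurable object] + [Configurable object] + [Configurable]
  take object:  [object] + [object] + [object]
MRO: Loader Extension Observable Dispatcher Plugin Configurable object
super() in Observable.run on a Loader instance goes to the class after Observable in Loader's MRO: Dispatcher.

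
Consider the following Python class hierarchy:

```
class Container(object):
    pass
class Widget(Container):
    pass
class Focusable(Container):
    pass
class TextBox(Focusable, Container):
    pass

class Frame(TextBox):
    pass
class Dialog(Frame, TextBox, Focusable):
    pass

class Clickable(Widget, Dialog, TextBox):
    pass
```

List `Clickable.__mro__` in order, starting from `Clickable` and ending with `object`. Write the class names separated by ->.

Clickable -> Widget -> Dialog -> Frame -> TextBox -> Focusable -> Container -> object

L[Clickable] = Clickable + merge(L[Widget], L[Dialog], L[TextBox], [Widget Dialog TextBox])
  take Widget:  [Widget Container object] + [Dialog Frame TextBox Focusable Container object] + [TextBox Focusable Container object] + [Widget Dialog TextBox]
  take Dialog:  [Container object] + [Dialog Frame TextBox Focusable Container object] + [TextBox Focusable Container object] + [Dialog TextBox]
  take Frame:  [Container object] + [Frame TextBox Focusable Container object] + [TextBox Focusable Container object] + [TextBox]
  take TextBox:  [Container object] + [TextBox Focusable Container object] + [TextBox Focusable Container object] + [TextBox]
  take Focusable:  [Container object] + [Focusable Container object] + [Focusable Container object]
  take Container:  [Container object] + [Container object] + [Container object]
  take object:  [object] + [object] + [object]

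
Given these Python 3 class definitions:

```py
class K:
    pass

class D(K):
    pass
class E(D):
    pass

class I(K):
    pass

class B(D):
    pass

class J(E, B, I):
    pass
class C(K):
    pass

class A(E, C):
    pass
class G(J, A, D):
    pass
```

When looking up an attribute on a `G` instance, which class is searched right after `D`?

I

L[G] = G + merge(L[J], L[A], L[D], [J A D])
  take J:  [J E B D I K object] + [A E D C K object] + [D K object] + [J A D]
  take A:  [E B D I K object] + [A E D C K object] + [D K object] + [A D]
  take E:  [E B D I K object] + [E D C K object] + [D K object] + [D]
  take B:  [B D I K object] + [D C K object] + [D K object] + [D]
  take D:  [D I K object] + [D C K object] + [D K object] + [D]
  take I:  [I K object] + [C K object] + [K object]
  take C:  [K object] + [C K object] + [K object]
  take K:  [K object] + [K object] + [K object]
  take object:  [object] + [object] + [object]
MRO: G J A E B D I C K object
D is at position 5; next is I.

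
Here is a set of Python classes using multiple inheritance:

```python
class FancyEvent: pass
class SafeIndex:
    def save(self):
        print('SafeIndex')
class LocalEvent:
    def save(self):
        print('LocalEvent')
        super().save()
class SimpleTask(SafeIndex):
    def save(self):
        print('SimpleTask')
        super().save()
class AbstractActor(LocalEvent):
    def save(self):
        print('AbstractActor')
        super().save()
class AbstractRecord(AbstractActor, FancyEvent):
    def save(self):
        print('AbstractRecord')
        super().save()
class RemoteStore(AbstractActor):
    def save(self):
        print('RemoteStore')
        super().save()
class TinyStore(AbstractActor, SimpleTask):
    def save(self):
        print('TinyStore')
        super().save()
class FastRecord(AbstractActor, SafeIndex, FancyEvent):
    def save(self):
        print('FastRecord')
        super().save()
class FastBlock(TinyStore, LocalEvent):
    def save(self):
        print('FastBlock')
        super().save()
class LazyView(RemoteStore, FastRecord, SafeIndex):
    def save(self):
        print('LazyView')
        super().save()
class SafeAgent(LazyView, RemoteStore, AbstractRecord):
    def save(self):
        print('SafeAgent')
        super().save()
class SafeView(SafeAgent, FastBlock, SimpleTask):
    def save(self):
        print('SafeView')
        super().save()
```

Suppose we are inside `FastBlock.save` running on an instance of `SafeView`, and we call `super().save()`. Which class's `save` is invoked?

L[SafeView] = SafeView + merge(L[SafeAgent], L[FastBlock], L[SimpleTask], [SafeAgent FastBlock SimpleTask])
  take SafeAgent:  [SafeAgent LazyView RemoteStore FastRecord AbstractRecord AbstractActor LocalEvent SafeIndex FancyEvent object] + [FastBlock TinyStore AbstractActor LocalEvent SimpleTask SafeIndex object] + [SimpleTask SafeIndex object] + [SafeAgent FastBlock SimpleTask]
  take LazyView:  [LazyView RemoteStore FastRecord AbstractRecord AbstractActor LocalEvent SafeIndex FancyEvent object] + [FastBlock TinyStore AbstractActor LocalEvent SimpleTask SafeIndex object] + [SimpleTask SafeIndex object] + [FastBlock SimpleTask]
  take RemoteStore:  [RemoteStore FastRecord AbstractRecord AbstractActor LocalEvent SafeIndex FancyEvent object] + [FastBlock TinyStore AbstractActor LocalEvent SimpleTask SafeIndex object] + [SimpleTask SafeIndex object] + [FastBlock SimpleTask]
  take FastRecord:  [FastRecord AbstractRecord AbstractActor LocalEvent SafeIndex FancyEvent object] + [FastBlock TinyStore AbstractActor LocalEvent SimpleTask SafeIndex object] + [SimpleTask SafeIndex object] + [FastBlock SimpleTask]
  take AbstractRecord:  [AbstractRecord AbstractActor LocalEvent SafeIndex FancyEvent object] + [FastBlock TinyStore AbstractActor LocalEvent SimpleTask SafeIndex object] + [SimpleTask SafeIndex object] + [FastBlock SimpleTask]
  take FastBlock:  [AbstractActor LocalEvent SafeIndex FancyEvent object] + [FastBlock TinyStore AbstractActor LocalEvent SimpleTask SafeIndex object] + [SimpleTask SafeIndex object] + [FastBlock SimpleTask]
  take TinyStore:  [AbstractActor LocalEvent SafeIndex FancyEvent object] + [TinyStore AbstractActor LocalEvent SimpleTask SafeIndex object] + [SimpleTask SafeIndex object] + [SimpleTask]
  take AbstractActor:  [AbstractActor LocalEvent SafeIndex FancyEvent object] + [AbstractActor LocalEvent SimpleTask SafeIndex object] + [SimpleTask SafeIndex object] + [SimpleTask]
  take LocalEvent:  [LocalEvent SafeIndex FancyEvent object] + [LocalEvent SimpleTask SafeIndex object] + [SimpleTask SafeIndex object] + [SimpleTask]
  take SimpleTask:  [SafeIndex FancyEvent object] + [SimpleTask SafeIndex object] + [SimpleTask SafeIndex object] + [SimpleTask]
  take SafeIndex:  [SafeIndex FancyEvent object] + [SafeIndex object] + [SafeIndex object]
  take FancyEvent:  [FancyEvent object] + [object] + [object]
  take object:  [object] + [object] + [object]
MRO: SafeView SafeAgent LazyView RemoteStore FastRecord AbstractRecord FastBlock TinyStore AbstractActor LocalEvent SimpleTask SafeIndex FancyEvent object
super() in FastBlock.save on a SafeView instance goes to the class after FastBlock in SafeView's MRO: TinyStore.

TinyStore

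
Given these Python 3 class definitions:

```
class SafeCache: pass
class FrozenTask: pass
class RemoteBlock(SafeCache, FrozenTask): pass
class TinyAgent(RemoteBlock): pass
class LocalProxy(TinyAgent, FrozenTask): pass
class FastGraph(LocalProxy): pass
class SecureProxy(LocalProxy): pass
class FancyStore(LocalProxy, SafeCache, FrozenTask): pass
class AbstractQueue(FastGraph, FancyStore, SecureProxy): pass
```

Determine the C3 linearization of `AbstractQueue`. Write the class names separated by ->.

L[AbstractQueue] = AbstractQueue + merge(L[FastGraph], L[FancyStore], L[SecureProxy], [FastGraph FancyStore SecureProxy])
  take FastGraph:  [FastGraph LocalProxy TinyAgent RemoteBlock SafeCache FrozenTask object] + [FancyStore LocalProxy TinyAgent RemoteBlock SafeCache FrozenTask object] + [SecureProxy LocalProxy TinyAgent RemoteBlock SafeCache FrozenTask object] + [FastGraph FancyStore SecureProxy]
  take FancyStore:  [LocalProxy TinyAgent RemoteBlock SafeCache FrozenTask object] + [FancyStore LocalProxy TinyAgent RemoteBlock SafeCache FrozenTask object] + [SecureProxy LocalProxy TinyAgent RemoteBlock SafeCache FrozenTask object] + [FancyStore SecureProxy]
  take SecureProxy:  [LocalProxy TinyAgent RemoteBlock SafeCache FrozenTask object] + [LocalProxy TinyAgent RemoteBlock SafeCache FrozenTask object] + [SecureProxy LocalProxy TinyAgent RemoteBlock SafeCache FrozenTask object] + [SecureProxy]
  take LocalProxy:  [LocalProxy TinyAgent RemoteBlock SafeCache FrozenTask object] + [LocalProxy TinyAgent RemoteBlock SafeCache FrozenTask object] + [LocalProxy TinyAgent RemoteBlock SafeCache FrozenTask object]
  take TinyAgent:  [TinyAgent RemoteBlock SafeCache FrozenTask object] + [TinyAgent RemoteBlock SafeCache FrozenTask object] + [TinyAgent RemoteBlock SafeCache FrozenTask object]
  take RemoteBlock:  [RemoteBlock SafeCache FrozenTask object] + [RemoteBlock SafeCache FrozenTask object] + [RemoteBlock SafeCache FrozenTask object]
  take SafeCache:  [SafeCache FrozenTask object] + [SafeCache FrozenTask object] + [SafeCache FrozenTask object]
  take FrozenTask:  [FrozenTask object] + [FrozenTask object] + [FrozenTask object]
  take object:  [object] + [object] + [object]

AbstractQueue -> FastGraph -> FancyStore -> SecureProxy -> LocalProxy -> TinyAgent -> RemoteBlock -> SafeCache -> FrozenTask -> object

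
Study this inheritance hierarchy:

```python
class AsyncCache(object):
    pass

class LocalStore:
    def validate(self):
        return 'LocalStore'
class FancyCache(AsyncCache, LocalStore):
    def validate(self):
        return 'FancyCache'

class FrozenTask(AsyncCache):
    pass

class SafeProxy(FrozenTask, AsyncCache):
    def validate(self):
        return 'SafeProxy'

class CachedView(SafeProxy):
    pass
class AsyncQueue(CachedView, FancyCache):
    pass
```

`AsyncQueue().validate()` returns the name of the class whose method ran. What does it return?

L[AsyncQueue] = AsyncQueue + merge(L[CachedView], L[FancyCache], [CachedView FancyCache])
  take CachedView:  [CachedView SafeProxy FrozenTask AsyncCache object] + [FancyCache AsyncCache LocalStore object] + [CachedView FancyCache]
  take SafeProxy:  [SafeProxy FrozenTask AsyncCache object] + [FancyCache AsyncCache LocalStore object] + [FancyCache]
  take FrozenTask:  [FrozenTask AsyncCache object] + [FancyCache AsyncCache LocalStore object] + [FancyCache]
  take FancyCache:  [AsyncCache object] + [FancyCache AsyncCache LocalStore object] + [FancyCache]
  take AsyncCache:  [AsyncCache object] + [AsyncCache LocalStore object]
  take LocalStore:  [object] + [LocalStore object]
  take object:  [object] + [object]
MRO: AsyncQueue CachedView SafeProxy FrozenTask FancyCache AsyncCache LocalStore object
validate is defined in: FancyCache, LocalStore, SafeProxy. First along the MRO is SafeProxy.

SafeProxy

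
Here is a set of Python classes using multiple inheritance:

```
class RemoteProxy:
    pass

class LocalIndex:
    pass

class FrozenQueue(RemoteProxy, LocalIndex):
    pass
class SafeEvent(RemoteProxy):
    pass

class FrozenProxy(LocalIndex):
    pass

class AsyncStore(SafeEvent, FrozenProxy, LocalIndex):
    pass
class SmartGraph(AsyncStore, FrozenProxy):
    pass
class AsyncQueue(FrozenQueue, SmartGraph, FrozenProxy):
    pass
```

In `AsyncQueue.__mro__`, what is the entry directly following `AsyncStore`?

L[AsyncQueue] = AsyncQueue + merge(L[FrozenQueue], L[SmartGraph], L[FrozenProxy], [FrozenQueue SmartGraph FrozenProxy])
  take FrozenQueue:  [FrozenQueue RemoteProxy LocalIndex object] + [SmartGraph AsyncStore SafeEvent RemoteProxy FrozenProxy LocalIndex object] + [FrozenProxy LocalIndex object] + [FrozenQueue SmartGraph FrozenProxy]
  take SmartGraph:  [RemoteProxy LocalIndex object] + [SmartGraph AsyncStore SafeEvent RemoteProxy FrozenProxy LocalIndex object] + [FrozenProxy LocalIndex object] + [SmartGraph FrozenProxy]
  take AsyncStore:  [RemoteProxy LocalIndex object] + [AsyncStore SafeEvent RemoteProxy FrozenProxy LocalIndex object] + [FrozenProxy LocalIndex object] + [FrozenProxy]
  take SafeEvent:  [RemoteProxy LocalIndex object] + [SafeEvent RemoteProxy FrozenProxy LocalIndex object] + [FrozenProxy LocalIndex object] + [FrozenProxy]
  take RemoteProxy:  [RemoteProxy LocalIndex object] + [RemoteProxy FrozenProxy LocalIndex object] + [FrozenProxy LocalIndex object] + [FrozenProxy]
  take FrozenProxy:  [LocalIndex object] + [FrozenProxy LocalIndex object] + [FrozenProxy LocalIndex object] + [FrozenProxy]
  take LocalIndex:  [LocalIndex object] + [LocalIndex object] + [LocalIndex object]
  take object:  [object] + [object] + [object]
MRO: AsyncQueue FrozenQueue SmartGraph AsyncStore SafeEvent RemoteProxy FrozenProxy LocalIndex object
AsyncStore is at position 3; next is SafeEvent.

SafeEvent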